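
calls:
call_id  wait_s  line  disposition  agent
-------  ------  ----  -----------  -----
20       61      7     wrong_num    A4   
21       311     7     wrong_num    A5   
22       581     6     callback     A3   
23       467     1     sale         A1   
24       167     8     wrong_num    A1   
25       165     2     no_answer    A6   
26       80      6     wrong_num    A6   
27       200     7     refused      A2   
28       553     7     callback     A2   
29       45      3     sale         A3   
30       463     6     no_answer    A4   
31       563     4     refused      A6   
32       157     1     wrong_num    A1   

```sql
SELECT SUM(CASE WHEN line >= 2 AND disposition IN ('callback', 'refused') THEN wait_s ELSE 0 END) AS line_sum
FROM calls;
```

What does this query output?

call_id=20: ✗
call_id=21: ✗
call_id=22: ✓ → 581
call_id=23: ✗
call_id=24: ✗
call_id=25: ✗
call_id=26: ✗
call_id=27: ✓ → 200
call_id=28: ✓ → 553
call_id=29: ✗
call_id=30: ✗
call_id=31: ✓ → 563
call_id=32: ✗
line_sum = 581 + 200 + 553 + 563 = 1897

1897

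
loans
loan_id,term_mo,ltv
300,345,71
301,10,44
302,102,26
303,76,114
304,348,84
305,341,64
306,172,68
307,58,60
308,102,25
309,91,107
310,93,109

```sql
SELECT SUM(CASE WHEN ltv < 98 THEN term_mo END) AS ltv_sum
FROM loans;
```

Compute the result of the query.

1478

loan_id=300: ✓ → 345
loan_id=301: ✓ → 10
loan_id=302: ✓ → 102
loan_id=303: ✗
loan_id=304: ✓ → 348
loan_id=305: ✓ → 341
loan_id=306: ✓ → 172
loan_id=307: ✓ → 58
loan_id=308: ✓ → 102
loan_id=309: ✗
loan_id=310: ✗
ltv_sum = 345 + 10 + 102 + 348 + 341 + 172 + 58 + 102 = 1478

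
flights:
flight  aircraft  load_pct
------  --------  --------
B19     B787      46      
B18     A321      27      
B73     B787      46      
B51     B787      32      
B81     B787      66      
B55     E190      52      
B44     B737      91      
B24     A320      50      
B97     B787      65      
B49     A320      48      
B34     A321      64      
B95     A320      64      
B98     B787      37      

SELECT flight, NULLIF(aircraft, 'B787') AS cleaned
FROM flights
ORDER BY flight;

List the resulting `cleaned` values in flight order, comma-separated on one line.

A321, NULL, A320, A321, B737, A320, NULL, E190, NULL, NULL, A320, NULL, NULL

flight=B18: aircraft=A321 vs B787: differ → A321
flight=B19: aircraft=B787 vs B787: equal → NULL
flight=B24: aircraft=A320 vs B787: differ → A320
flight=B34: aircraft=A321 vs B787: differ → A321
flight=B44: aircraft=B737 vs B787: differ → B737
flight=B49: aircraft=A320 vs B787: differ → A320
flight=B51: aircraft=B787 vs B787: equal → NULL
flight=B55: aircraft=E190 vs B787: differ → E190
flight=B73: aircraft=B787 vs B787: equal → NULL
flight=B81: aircraft=B787 vs B787: equal → NULL
flight=B95: aircraft=A320 vs B787: differ → A320
flight=B97: aircraft=B787 vs B787: equal → NULL
flight=B98: aircraft=B787 vs B787: equal → NULL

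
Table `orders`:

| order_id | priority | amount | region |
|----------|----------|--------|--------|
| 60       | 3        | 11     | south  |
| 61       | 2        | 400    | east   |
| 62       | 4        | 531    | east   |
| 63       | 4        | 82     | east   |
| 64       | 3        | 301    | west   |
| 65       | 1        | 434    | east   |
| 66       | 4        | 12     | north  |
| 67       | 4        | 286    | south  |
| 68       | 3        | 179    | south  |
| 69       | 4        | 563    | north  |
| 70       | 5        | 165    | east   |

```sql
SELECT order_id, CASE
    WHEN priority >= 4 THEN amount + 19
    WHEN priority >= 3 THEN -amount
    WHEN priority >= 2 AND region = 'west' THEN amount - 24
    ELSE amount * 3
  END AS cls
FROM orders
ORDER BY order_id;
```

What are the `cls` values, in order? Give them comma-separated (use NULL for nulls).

-11, 1200, 550, 101, -301, 1302, 31, 305, -179, 582, 184

order_id=60: priority >= 3 → -11
order_id=61: ELSE → 1200
order_id=62: priority >= 4 → 550
order_id=63: priority >= 4 → 101
order_id=64: priority >= 3 → -301
order_id=65: ELSE → 1302
order_id=66: priority >= 4 → 31
order_id=67: priority >= 4 → 305
order_id=68: priority >= 3 → -179
order_id=69: priority >= 4 → 582
order_id=70: priority >= 4 → 184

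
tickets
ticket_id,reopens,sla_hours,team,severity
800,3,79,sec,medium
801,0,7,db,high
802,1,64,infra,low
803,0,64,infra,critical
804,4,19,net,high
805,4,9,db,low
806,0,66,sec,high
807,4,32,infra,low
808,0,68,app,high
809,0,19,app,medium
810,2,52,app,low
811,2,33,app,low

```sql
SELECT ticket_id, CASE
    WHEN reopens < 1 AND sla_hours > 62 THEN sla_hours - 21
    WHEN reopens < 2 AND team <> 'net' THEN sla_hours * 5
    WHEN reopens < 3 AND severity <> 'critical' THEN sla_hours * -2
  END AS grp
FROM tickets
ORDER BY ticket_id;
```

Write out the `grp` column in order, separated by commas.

NULL, 35, 320, 43, NULL, NULL, 45, NULL, 47, 95, -104, -66

ticket_id=800: (no match → NULL) → NULL
ticket_id=801: reopens < 2 AND team <> 'net' → 35
ticket_id=802: reopens < 2 AND team <> 'net' → 320
ticket_id=803: reopens < 1 AND sla_hours > 62 → 43
ticket_id=804: (no match → NULL) → NULL
ticket_id=805: (no match → NULL) → NULL
ticket_id=806: reopens < 1 AND sla_hours > 62 → 45
ticket_id=807: (no match → NULL) → NULL
ticket_id=808: reopens < 1 AND sla_hours > 62 → 47
ticket_id=809: reopens < 2 AND team <> 'net' → 95
ticket_id=810: reopens < 3 AND severity <> 'critical' → -104
ticket_id=811: reopens < 3 AND severity <> 'critical' → -66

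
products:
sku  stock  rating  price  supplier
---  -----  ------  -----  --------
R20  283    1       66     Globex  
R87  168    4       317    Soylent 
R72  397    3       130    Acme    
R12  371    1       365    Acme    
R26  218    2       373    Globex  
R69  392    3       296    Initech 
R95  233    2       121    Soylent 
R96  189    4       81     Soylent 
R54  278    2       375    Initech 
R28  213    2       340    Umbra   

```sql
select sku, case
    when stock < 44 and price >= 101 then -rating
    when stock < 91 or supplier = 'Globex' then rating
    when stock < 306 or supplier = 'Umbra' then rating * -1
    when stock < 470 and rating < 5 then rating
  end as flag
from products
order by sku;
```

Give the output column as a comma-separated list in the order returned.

1, 1, 2, -2, -2, 3, 3, -4, -2, -4

sku=R12: stock < 470 and rating < 5 → 1
sku=R20: stock < 91 or supplier = 'Globex' → 1
sku=R26: stock < 91 or supplier = 'Globex' → 2
sku=R28: stock < 306 or supplier = 'Umbra' → -2
sku=R54: stock < 306 or supplier = 'Umbra' → -2
sku=R69: stock < 470 and rating < 5 → 3
sku=R72: stock < 470 and rating < 5 → 3
sku=R87: stock < 306 or supplier = 'Umbra' → -4
sku=R95: stock < 306 or supplier = 'Umbra' → -2
sku=R96: stock < 306 or supplier = 'Umbra' → -4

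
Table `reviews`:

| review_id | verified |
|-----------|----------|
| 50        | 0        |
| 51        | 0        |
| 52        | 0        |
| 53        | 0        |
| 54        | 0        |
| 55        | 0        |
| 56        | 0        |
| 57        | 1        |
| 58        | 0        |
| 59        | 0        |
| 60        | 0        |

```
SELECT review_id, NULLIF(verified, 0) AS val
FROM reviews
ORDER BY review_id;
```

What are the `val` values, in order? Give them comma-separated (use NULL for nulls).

review_id=50: verified=0 vs 0: equal → NULL
review_id=51: verified=0 vs 0: equal → NULL
review_id=52: verified=0 vs 0: equal → NULL
review_id=53: verified=0 vs 0: equal → NULL
review_id=54: verified=0 vs 0: equal → NULL
review_id=55: verified=0 vs 0: equal → NULL
review_id=56: verified=0 vs 0: equal → NULL
review_id=57: verified=1 vs 0: differ → 1
review_id=58: verified=0 vs 0: equal → NULL
review_id=59: verified=0 vs 0: equal → NULL
review_id=60: verified=0 vs 0: equal → NULL

NULL, NULL, NULL, NULL, NULL, NULL, NULL, 1, NULL, NULL, NULL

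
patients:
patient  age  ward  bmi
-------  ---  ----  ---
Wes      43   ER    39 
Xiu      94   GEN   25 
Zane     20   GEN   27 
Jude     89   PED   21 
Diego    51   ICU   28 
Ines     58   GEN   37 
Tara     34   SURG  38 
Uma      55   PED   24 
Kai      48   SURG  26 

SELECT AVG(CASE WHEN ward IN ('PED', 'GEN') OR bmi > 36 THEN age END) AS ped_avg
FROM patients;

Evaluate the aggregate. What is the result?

56.1428571429

patient=Wes: ✓ → 43
patient=Xiu: ✓ → 94
patient=Zane: ✓ → 20
patient=Jude: ✓ → 89
patient=Diego: ✗
patient=Ines: ✓ → 58
patient=Tara: ✓ → 34
patient=Uma: ✓ → 55
patient=Kai: ✗
ped_avg = (43 + 94 + 20 + 89 + 58 + 34 + 55) / 7 = 56.1428571429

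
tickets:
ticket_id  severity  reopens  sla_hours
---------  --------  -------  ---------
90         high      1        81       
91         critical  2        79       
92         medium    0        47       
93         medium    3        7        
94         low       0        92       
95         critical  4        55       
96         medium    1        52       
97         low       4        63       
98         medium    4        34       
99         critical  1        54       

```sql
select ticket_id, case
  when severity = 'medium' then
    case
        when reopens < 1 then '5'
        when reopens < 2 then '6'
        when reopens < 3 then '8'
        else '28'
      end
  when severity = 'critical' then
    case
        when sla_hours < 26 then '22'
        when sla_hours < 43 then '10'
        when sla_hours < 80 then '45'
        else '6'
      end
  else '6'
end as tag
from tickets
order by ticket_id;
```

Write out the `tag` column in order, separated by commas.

ticket_id=90: severity='high' → outer ELSE → 6
ticket_id=91: severity='critical' → inner[sla_hours < 80] → 45
ticket_id=92: severity='medium' → inner[reopens < 1] → 5
ticket_id=93: severity='medium' → inner[ELSE] → 28
ticket_id=94: severity='low' → outer ELSE → 6
ticket_id=95: severity='critical' → inner[sla_hours < 80] → 45
ticket_id=96: severity='medium' → inner[reopens < 2] → 6
ticket_id=97: severity='low' → outer ELSE → 6
ticket_id=98: severity='medium' → inner[ELSE] → 28
ticket_id=99: severity='critical' → inner[sla_hours < 80] → 45

6, 45, 5, 28, 6, 45, 6, 6, 28, 45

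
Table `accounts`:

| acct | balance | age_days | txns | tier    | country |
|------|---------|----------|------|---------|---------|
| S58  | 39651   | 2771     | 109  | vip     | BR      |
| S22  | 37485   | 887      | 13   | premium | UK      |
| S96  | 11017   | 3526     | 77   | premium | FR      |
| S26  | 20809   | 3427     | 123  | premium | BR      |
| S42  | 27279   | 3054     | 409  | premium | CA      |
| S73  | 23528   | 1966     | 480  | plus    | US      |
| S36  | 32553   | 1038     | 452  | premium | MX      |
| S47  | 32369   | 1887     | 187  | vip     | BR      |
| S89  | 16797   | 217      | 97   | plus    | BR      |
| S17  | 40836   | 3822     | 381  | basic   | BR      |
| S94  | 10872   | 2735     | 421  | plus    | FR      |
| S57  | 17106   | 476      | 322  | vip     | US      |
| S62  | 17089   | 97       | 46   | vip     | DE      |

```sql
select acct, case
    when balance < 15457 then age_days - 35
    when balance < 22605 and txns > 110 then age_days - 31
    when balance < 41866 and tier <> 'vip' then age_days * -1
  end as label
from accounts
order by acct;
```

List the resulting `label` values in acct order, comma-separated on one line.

acct=S17: balance < 41866 and tier <> 'vip' → -3822
acct=S22: balance < 41866 and tier <> 'vip' → -887
acct=S26: balance < 22605 and txns > 110 → 3396
acct=S36: balance < 41866 and tier <> 'vip' → -1038
acct=S42: balance < 41866 and tier <> 'vip' → -3054
acct=S47: (no match → NULL) → NULL
acct=S57: balance < 22605 and txns > 110 → 445
acct=S58: (no match → NULL) → NULL
acct=S62: (no match → NULL) → NULL
acct=S73: balance < 41866 and tier <> 'vip' → -1966
acct=S89: balance < 41866 and tier <> 'vip' → -217
acct=S94: balance < 15457 → 2700
acct=S96: balance < 15457 → 3491

-3822, -887, 3396, -1038, -3054, NULL, 445, NULL, NULL, -1966, -217, 2700, 3491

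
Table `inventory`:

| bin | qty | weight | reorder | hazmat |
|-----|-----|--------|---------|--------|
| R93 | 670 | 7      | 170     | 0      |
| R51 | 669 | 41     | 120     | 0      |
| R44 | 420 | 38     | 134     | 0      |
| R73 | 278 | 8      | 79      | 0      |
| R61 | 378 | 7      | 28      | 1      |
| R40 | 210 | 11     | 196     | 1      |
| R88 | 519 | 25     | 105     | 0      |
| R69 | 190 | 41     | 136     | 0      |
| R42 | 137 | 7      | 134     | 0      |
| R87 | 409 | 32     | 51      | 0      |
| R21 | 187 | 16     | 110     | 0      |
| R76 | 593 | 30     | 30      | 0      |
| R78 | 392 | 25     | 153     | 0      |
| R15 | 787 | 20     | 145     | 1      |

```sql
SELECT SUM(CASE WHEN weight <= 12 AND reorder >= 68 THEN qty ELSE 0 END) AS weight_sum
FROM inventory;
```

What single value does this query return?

bin=R93: ✓ → 670
bin=R51: ✗
bin=R44: ✗
bin=R73: ✓ → 278
bin=R61: ✗
bin=R40: ✓ → 210
bin=R88: ✗
bin=R69: ✗
bin=R42: ✓ → 137
bin=R87: ✗
bin=R21: ✗
bin=R76: ✗
bin=R78: ✗
bin=R15: ✗
weight_sum = 670 + 278 + 210 + 137 = 1295

1295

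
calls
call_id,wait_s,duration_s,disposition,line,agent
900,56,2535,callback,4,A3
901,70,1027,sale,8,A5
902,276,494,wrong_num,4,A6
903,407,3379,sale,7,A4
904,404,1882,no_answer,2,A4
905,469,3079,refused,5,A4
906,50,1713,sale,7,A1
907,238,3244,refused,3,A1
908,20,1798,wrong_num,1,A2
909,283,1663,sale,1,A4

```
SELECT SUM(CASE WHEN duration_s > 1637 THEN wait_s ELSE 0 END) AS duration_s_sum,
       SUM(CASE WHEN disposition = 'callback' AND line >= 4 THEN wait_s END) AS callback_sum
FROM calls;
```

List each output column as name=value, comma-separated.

duration_s_sum=1927, callback_sum=56

[duration_s_sum: duration_s > 1637]
call_id=900: ✓ → 56
call_id=901: ✗
call_id=902: ✗
call_id=903: ✓ → 407
call_id=904: ✓ → 404
call_id=905: ✓ → 469
call_id=906: ✓ → 50
call_id=907: ✓ → 238
call_id=908: ✓ → 20
call_id=909: ✓ → 283
duration_s_sum = 56 + 407 + 404 + 469 + 50 + 238 + 20 + 283 = 1927
—
[callback_sum: disposition = 'callback' AND line >= 4]
call_id=900: ✓ → 56
call_id=901: ✗
call_id=902: ✗
call_id=903: ✗
call_id=904: ✗
call_id=905: ✗
call_id=906: ✗
call_id=907: ✗
call_id=908: ✗
call_id=909: ✗
callback_sum = 56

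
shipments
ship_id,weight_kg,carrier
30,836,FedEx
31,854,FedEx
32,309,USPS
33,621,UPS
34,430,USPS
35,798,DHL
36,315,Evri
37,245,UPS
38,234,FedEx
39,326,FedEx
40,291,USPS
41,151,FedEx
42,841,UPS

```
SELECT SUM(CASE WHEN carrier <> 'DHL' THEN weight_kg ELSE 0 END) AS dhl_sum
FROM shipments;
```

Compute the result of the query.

ship_id=30: ✓ → 836
ship_id=31: ✓ → 854
ship_id=32: ✓ → 309
ship_id=33: ✓ → 621
ship_id=34: ✓ → 430
ship_id=35: ✗
ship_id=36: ✓ → 315
ship_id=37: ✓ → 245
ship_id=38: ✓ → 234
ship_id=39: ✓ → 326
ship_id=40: ✓ → 291
ship_id=41: ✓ → 151
ship_id=42: ✓ → 841
dhl_sum = 836 + 854 + 309 + 621 + 430 + 315 + 245 + 234 + 326 + 291 + 151 + 841 = 5453

5453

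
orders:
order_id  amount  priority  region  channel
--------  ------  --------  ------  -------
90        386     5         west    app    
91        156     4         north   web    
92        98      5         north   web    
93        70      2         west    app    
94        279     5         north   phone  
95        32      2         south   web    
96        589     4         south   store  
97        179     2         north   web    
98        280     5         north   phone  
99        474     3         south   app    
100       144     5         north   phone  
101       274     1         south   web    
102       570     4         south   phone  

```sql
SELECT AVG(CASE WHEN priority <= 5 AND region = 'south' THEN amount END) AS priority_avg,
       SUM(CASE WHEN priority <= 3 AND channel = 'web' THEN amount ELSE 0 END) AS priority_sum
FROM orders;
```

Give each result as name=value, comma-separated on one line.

priority_avg=387.8, priority_sum=485

[priority_avg: priority <= 5 AND region = 'south']
order_id=90: ✗
order_id=91: ✗
order_id=92: ✗
order_id=93: ✗
order_id=94: ✗
order_id=95: ✓ → 32
order_id=96: ✓ → 589
order_id=97: ✗
order_id=98: ✗
order_id=99: ✓ → 474
order_id=100: ✗
order_id=101: ✓ → 274
order_id=102: ✓ → 570
priority_avg = (32 + 589 + 474 + 274 + 570) / 5 = 387.8
—
[priority_sum: priority <= 3 AND channel = 'web']
order_id=90: ✗
order_id=91: ✗
order_id=92: ✗
order_id=93: ✗
order_id=94: ✗
order_id=95: ✓ → 32
order_id=96: ✗
order_id=97: ✓ → 179
order_id=98: ✗
order_id=99: ✗
order_id=100: ✗
order_id=101: ✓ → 274
order_id=102: ✗
priority_sum = 32 + 179 + 274 = 485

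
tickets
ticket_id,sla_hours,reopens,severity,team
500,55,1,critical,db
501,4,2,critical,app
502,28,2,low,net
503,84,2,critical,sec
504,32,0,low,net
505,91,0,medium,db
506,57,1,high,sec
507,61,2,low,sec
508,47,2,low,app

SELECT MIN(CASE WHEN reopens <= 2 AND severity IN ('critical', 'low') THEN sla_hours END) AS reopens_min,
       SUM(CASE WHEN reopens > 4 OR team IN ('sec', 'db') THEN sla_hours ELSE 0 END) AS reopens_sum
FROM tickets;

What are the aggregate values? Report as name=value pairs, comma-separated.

reopens_min=4, reopens_sum=348

[reopens_min: reopens <= 2 AND severity IN ('critical', 'low')]
ticket_id=500: ✓ → 55
ticket_id=501: ✓ → 4
ticket_id=502: ✓ → 28
ticket_id=503: ✓ → 84
ticket_id=504: ✓ → 32
ticket_id=505: ✗
ticket_id=506: ✗
ticket_id=507: ✓ → 61
ticket_id=508: ✓ → 47
reopens_min = MIN(55, 4, 28, 84, 32, 61, 47) = 4
—
[reopens_sum: reopens > 4 OR team IN ('sec', 'db')]
ticket_id=500: ✓ → 55
ticket_id=501: ✗
ticket_id=502: ✗
ticket_id=503: ✓ → 84
ticket_id=504: ✗
ticket_id=505: ✓ → 91
ticket_id=506: ✓ → 57
ticket_id=507: ✓ → 61
ticket_id=508: ✗
reopens_sum = 55 + 84 + 91 + 57 + 61 = 348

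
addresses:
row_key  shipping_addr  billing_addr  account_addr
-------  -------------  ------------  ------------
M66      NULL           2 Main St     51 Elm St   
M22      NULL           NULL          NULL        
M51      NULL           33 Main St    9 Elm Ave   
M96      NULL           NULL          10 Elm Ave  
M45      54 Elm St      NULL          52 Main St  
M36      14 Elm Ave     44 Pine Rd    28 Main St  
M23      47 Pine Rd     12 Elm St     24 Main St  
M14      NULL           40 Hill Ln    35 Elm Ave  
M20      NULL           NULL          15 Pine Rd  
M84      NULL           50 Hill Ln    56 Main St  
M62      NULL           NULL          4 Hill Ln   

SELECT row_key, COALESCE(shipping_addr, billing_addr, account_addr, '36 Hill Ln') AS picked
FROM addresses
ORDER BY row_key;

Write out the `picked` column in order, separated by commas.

40 Hill Ln, 15 Pine Rd, 36 Hill Ln, 47 Pine Rd, 14 Elm Ave, 54 Elm St, 33 Main St, 4 Hill Ln, 2 Main St, 50 Hill Ln, 10 Elm Ave

row_key=M14: shipping_addr=NULL, billing_addr=40 Hill Ln → 40 Hill Ln
row_key=M20: shipping_addr=NULL, billing_addr=NULL, account_addr=15 Pine Rd → 15 Pine Rd
row_key=M22: shipping_addr=NULL, billing_addr=NULL, account_addr=NULL, → literal 36 Hill Ln → 36 Hill Ln
row_key=M23: shipping_addr=47 Pine Rd → 47 Pine Rd
row_key=M36: shipping_addr=14 Elm Ave → 14 Elm Ave
row_key=M45: shipping_addr=54 Elm St → 54 Elm St
row_key=M51: shipping_addr=NULL, billing_addr=33 Main St → 33 Main St
row_key=M62: shipping_addr=NULL, billing_addr=NULL, account_addr=4 Hill Ln → 4 Hill Ln
row_key=M66: shipping_addr=NULL, billing_addr=2 Main St → 2 Main St
row_key=M84: shipping_addr=NULL, billing_addr=50 Hill Ln → 50 Hill Ln
row_key=M96: shipping_addr=NULL, billing_addr=NULL, account_addr=10 Elm Ave → 10 Elm Ave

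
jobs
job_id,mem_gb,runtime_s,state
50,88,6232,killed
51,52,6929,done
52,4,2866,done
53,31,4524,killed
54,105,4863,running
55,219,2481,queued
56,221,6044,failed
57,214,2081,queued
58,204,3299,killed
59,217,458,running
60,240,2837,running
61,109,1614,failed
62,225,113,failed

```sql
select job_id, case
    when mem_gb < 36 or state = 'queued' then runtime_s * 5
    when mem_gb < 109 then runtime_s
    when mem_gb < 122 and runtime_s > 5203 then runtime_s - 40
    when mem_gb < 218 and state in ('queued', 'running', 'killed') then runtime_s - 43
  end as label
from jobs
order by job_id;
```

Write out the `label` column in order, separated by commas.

job_id=50: mem_gb < 109 → 6232
job_id=51: mem_gb < 109 → 6929
job_id=52: mem_gb < 36 or state = 'queued' → 14330
job_id=53: mem_gb < 36 or state = 'queued' → 22620
job_id=54: mem_gb < 109 → 4863
job_id=55: mem_gb < 36 or state = 'queued' → 12405
job_id=56: (no match → NULL) → NULL
job_id=57: mem_gb < 36 or state = 'queued' → 10405
job_id=58: mem_gb < 218 and state in ('queued', 'running', 'killed') → 3256
job_id=59: mem_gb < 218 and state in ('queued', 'running', 'killed') → 415
job_id=60: (no match → NULL) → NULL
job_id=61: (no match → NULL) → NULL
job_id=62: (no match → NULL) → NULL

6232, 6929, 14330, 22620, 4863, 12405, NULL, 10405, 3256, 415, NULL, NULL, NULL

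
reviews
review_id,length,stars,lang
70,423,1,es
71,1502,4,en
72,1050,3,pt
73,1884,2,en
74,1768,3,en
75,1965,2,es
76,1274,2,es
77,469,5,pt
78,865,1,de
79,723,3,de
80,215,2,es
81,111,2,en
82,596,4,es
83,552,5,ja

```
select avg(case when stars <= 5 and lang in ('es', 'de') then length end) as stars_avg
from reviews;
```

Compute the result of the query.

865.8571428571

review_id=70: ✓ → 423
review_id=71: ✗
review_id=72: ✗
review_id=73: ✗
review_id=74: ✗
review_id=75: ✓ → 1965
review_id=76: ✓ → 1274
review_id=77: ✗
review_id=78: ✓ → 865
review_id=79: ✓ → 723
review_id=80: ✓ → 215
review_id=81: ✗
review_id=82: ✓ → 596
review_id=83: ✗
stars_avg = (423 + 1965 + 1274 + 865 + 723 + 215 + 596) / 7 = 865.8571428571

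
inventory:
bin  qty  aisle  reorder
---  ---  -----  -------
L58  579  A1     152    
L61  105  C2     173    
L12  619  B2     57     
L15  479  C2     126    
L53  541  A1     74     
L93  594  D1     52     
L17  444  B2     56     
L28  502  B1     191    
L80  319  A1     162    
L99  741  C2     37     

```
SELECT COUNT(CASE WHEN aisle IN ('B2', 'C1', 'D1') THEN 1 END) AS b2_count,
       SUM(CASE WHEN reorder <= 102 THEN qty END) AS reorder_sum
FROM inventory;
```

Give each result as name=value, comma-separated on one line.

[b2_count: aisle IN ('B2', 'C1', 'D1')]
bin=L58: ✗
bin=L61: ✗
bin=L12: ✓ → 1
bin=L15: ✗
bin=L53: ✗
bin=L93: ✓ → 1
bin=L17: ✓ → 1
bin=L28: ✗
bin=L80: ✗
bin=L99: ✗
b2_count = COUNT(1, 1, 1) = 3
—
[reorder_sum: reorder <= 102]
bin=L58: ✗
bin=L61: ✗
bin=L12: ✓ → 619
bin=L15: ✗
bin=L53: ✓ → 541
bin=L93: ✓ → 594
bin=L17: ✓ → 444
bin=L28: ✗
bin=L80: ✗
bin=L99: ✓ → 741
reorder_sum = 619 + 541 + 594 + 444 + 741 = 2939

b2_count=3, reorder_sum=2939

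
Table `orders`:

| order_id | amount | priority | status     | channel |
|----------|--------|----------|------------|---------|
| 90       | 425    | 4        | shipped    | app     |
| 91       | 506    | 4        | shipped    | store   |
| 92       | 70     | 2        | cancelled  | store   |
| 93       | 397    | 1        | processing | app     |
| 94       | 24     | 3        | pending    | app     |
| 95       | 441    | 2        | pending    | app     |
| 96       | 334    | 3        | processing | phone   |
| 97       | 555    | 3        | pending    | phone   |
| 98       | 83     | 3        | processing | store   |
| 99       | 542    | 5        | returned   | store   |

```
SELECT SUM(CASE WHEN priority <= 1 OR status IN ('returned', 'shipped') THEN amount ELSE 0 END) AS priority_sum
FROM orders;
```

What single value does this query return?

order_id=90: ✓ → 425
order_id=91: ✓ → 506
order_id=92: ✗
order_id=93: ✓ → 397
order_id=94: ✗
order_id=95: ✗
order_id=96: ✗
order_id=97: ✗
order_id=98: ✗
order_id=99: ✓ → 542
priority_sum = 425 + 506 + 397 + 542 = 1870

1870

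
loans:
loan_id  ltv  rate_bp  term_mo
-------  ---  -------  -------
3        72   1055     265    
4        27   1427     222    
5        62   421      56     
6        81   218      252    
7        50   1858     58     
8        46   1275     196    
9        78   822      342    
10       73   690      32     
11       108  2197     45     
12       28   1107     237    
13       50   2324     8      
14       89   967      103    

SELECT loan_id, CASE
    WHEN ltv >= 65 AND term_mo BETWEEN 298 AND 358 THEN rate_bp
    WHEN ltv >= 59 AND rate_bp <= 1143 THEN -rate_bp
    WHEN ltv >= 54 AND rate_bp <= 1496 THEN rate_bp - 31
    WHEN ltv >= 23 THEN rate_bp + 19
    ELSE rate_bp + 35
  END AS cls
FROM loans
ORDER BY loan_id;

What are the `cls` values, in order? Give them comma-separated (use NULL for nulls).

loan_id=3: ltv >= 59 AND rate_bp <= 1143 → -1055
loan_id=4: ltv >= 23 → 1446
loan_id=5: ltv >= 59 AND rate_bp <= 1143 → -421
loan_id=6: ltv >= 59 AND rate_bp <= 1143 → -218
loan_id=7: ltv >= 23 → 1877
loan_id=8: ltv >= 23 → 1294
loan_id=9: ltv >= 65 AND term_mo BETWEEN 298 AND 358 → 822
loan_id=10: ltv >= 59 AND rate_bp <= 1143 → -690
loan_id=11: ltv >= 23 → 2216
loan_id=12: ltv >= 23 → 1126
loan_id=13: ltv >= 23 → 2343
loan_id=14: ltv >= 59 AND rate_bp <= 1143 → -967

-1055, 1446, -421, -218, 1877, 1294, 822, -690, 2216, 1126, 2343, -967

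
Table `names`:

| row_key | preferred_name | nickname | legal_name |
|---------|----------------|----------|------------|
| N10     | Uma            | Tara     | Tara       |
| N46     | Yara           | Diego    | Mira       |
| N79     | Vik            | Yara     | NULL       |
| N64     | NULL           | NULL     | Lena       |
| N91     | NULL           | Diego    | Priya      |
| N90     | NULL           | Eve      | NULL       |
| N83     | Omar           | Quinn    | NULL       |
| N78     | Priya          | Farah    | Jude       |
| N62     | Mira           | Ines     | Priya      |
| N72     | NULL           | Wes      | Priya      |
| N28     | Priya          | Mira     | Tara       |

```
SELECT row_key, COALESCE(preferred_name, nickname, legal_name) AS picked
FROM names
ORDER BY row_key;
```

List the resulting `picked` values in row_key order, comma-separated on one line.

Uma, Priya, Yara, Mira, Lena, Wes, Priya, Vik, Omar, Eve, Diego

row_key=N10: preferred_name=Uma → Uma
row_key=N28: preferred_name=Priya → Priya
row_key=N46: preferred_name=Yara → Yara
row_key=N62: preferred_name=Mira → Mira
row_key=N64: preferred_name=NULL, nickname=NULL, legal_name=Lena → Lena
row_key=N72: preferred_name=NULL, nickname=Wes → Wes
row_key=N78: preferred_name=Priya → Priya
row_key=N79: preferred_name=Vik → Vik
row_key=N83: preferred_name=Omar → Omar
row_key=N90: preferred_name=NULL, nickname=Eve → Eve
row_key=N91: preferred_name=NULL, nickname=Diego → Diego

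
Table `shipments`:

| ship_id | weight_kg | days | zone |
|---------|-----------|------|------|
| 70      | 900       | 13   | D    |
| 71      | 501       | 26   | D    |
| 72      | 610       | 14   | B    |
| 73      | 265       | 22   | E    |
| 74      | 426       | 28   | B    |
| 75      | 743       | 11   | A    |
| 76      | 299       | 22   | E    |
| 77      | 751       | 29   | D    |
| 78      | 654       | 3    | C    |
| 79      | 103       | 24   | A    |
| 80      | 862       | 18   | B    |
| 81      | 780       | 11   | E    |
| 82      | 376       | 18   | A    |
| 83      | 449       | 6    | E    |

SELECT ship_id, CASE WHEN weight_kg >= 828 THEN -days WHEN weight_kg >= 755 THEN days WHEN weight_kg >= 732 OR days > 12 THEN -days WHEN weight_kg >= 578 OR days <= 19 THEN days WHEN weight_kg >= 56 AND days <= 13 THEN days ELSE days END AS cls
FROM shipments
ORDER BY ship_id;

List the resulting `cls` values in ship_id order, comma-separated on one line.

-13, -26, -14, -22, -28, -11, -22, -29, 3, -24, -18, 11, -18, 6

ship_id=70: weight_kg >= 828 → -13
ship_id=71: weight_kg >= 732 OR days > 12 → -26
ship_id=72: weight_kg >= 732 OR days > 12 → -14
ship_id=73: weight_kg >= 732 OR days > 12 → -22
ship_id=74: weight_kg >= 732 OR days > 12 → -28
ship_id=75: weight_kg >= 732 OR days > 12 → -11
ship_id=76: weight_kg >= 732 OR days > 12 → -22
ship_id=77: weight_kg >= 732 OR days > 12 → -29
ship_id=78: weight_kg >= 578 OR days <= 19 → 3
ship_id=79: weight_kg >= 732 OR days > 12 → -24
ship_id=80: weight_kg >= 828 → -18
ship_id=81: weight_kg >= 755 → 11
ship_id=82: weight_kg >= 732 OR days > 12 → -18
ship_id=83: weight_kg >= 578 OR days <= 19 → 6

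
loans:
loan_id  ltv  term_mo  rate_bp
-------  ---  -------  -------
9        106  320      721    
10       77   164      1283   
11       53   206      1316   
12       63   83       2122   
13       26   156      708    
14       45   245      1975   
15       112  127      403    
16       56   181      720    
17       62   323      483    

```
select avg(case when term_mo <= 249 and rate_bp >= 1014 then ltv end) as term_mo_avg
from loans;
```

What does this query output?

loan_id=9: ✗
loan_id=10: ✓ → 77
loan_id=11: ✓ → 53
loan_id=12: ✓ → 63
loan_id=13: ✗
loan_id=14: ✓ → 45
loan_id=15: ✗
loan_id=16: ✗
loan_id=17: ✗
term_mo_avg = (77 + 53 + 63 + 45) / 4 = 59.5

59.5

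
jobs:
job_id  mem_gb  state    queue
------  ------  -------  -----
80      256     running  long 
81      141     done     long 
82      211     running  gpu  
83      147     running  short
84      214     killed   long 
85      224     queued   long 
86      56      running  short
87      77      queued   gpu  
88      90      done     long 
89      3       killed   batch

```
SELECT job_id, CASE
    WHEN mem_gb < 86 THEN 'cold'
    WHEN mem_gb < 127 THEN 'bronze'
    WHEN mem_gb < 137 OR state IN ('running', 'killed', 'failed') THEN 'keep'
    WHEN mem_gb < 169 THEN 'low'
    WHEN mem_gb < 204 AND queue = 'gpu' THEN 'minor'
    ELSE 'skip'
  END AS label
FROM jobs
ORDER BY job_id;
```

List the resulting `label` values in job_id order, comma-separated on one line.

keep, low, keep, keep, keep, skip, cold, cold, bronze, cold

job_id=80: mem_gb < 137 OR state IN ('running', 'killed', 'failed') → keep
job_id=81: mem_gb < 169 → low
job_id=82: mem_gb < 137 OR state IN ('running', 'killed', 'failed') → keep
job_id=83: mem_gb < 137 OR state IN ('running', 'killed', 'failed') → keep
job_id=84: mem_gb < 137 OR state IN ('running', 'killed', 'failed') → keep
job_id=85: ELSE → skip
job_id=86: mem_gb < 86 → cold
job_id=87: mem_gb < 86 → cold
job_id=88: mem_gb < 127 → bronze
job_id=89: mem_gb < 86 → cold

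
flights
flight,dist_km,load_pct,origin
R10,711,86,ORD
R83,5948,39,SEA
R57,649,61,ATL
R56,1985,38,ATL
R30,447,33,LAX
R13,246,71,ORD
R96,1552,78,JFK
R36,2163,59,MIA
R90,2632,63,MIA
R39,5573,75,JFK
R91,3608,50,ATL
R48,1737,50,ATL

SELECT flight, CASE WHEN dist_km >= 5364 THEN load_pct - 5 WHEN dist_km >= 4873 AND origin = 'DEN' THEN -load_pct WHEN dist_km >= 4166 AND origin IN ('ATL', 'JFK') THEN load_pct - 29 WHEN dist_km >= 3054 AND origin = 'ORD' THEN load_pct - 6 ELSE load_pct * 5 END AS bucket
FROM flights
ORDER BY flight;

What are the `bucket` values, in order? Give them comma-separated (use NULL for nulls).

flight=R10: ELSE → 430
flight=R13: ELSE → 355
flight=R30: ELSE → 165
flight=R36: ELSE → 295
flight=R39: dist_km >= 5364 → 70
flight=R48: ELSE → 250
flight=R56: ELSE → 190
flight=R57: ELSE → 305
flight=R83: dist_km >= 5364 → 34
flight=R90: ELSE → 315
flight=R91: ELSE → 250
flight=R96: ELSE → 390

430, 355, 165, 295, 70, 250, 190, 305, 34, 315, 250, 390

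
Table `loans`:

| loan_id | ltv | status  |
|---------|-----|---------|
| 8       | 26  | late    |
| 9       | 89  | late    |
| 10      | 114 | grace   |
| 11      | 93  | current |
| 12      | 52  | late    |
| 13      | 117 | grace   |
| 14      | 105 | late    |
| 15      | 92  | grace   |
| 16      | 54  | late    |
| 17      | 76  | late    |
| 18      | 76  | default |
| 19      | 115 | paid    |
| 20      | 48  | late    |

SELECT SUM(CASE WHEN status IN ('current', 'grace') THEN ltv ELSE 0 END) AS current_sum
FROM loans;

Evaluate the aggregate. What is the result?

416

loan_id=8: ✗
loan_id=9: ✗
loan_id=10: ✓ → 114
loan_id=11: ✓ → 93
loan_id=12: ✗
loan_id=13: ✓ → 117
loan_id=14: ✗
loan_id=15: ✓ → 92
loan_id=16: ✗
loan_id=17: ✗
loan_id=18: ✗
loan_id=19: ✗
loan_id=20: ✗
current_sum = 114 + 93 + 117 + 92 = 416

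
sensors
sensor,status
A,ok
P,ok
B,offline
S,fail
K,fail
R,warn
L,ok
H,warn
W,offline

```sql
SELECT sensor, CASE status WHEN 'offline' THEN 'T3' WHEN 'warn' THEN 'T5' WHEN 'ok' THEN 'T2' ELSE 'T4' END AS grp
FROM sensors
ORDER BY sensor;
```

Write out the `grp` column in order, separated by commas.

T2, T3, T5, T4, T2, T2, T5, T4, T3

sensor=A: status='ok' → T2
sensor=B: status='offline' → T3
sensor=H: status='warn' → T5
sensor=K: ELSE → T4
sensor=L: status='ok' → T2
sensor=P: status='ok' → T2
sensor=R: status='warn' → T5
sensor=S: ELSE → T4
sensor=W: status='offline' → T3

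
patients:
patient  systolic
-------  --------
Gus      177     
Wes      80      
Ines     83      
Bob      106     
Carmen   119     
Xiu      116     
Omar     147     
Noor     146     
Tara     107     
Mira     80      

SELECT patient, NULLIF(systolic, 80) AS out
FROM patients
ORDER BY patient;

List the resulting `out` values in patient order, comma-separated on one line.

106, 119, 177, 83, NULL, 146, 147, 107, NULL, 116

patient=Bob: systolic=106 vs 80: differ → 106
patient=Carmen: systolic=119 vs 80: differ → 119
patient=Gus: systolic=177 vs 80: differ → 177
patient=Ines: systolic=83 vs 80: differ → 83
patient=Mira: systolic=80 vs 80: equal → NULL
patient=Noor: systolic=146 vs 80: differ → 146
patient=Omar: systolic=147 vs 80: differ → 147
patient=Tara: systolic=107 vs 80: differ → 107
patient=Wes: systolic=80 vs 80: equal → NULL
patient=Xiu: systolic=116 vs 80: differ → 116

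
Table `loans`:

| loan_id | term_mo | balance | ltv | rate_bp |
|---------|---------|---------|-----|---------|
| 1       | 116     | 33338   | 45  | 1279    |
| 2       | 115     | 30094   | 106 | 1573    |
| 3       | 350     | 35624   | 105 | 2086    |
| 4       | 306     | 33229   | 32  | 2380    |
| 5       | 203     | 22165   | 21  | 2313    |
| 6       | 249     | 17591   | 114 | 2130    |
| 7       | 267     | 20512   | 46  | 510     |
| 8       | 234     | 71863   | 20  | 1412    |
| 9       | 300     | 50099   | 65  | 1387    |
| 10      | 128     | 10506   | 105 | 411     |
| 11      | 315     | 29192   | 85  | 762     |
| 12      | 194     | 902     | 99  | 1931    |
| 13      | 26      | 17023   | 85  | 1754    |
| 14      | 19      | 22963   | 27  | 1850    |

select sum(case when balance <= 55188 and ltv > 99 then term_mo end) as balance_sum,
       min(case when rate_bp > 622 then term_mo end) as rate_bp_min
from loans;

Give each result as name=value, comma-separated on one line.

balance_sum=842, rate_bp_min=19

[balance_sum: balance <= 55188 and ltv > 99]
loan_id=1: ✗
loan_id=2: ✓ → 115
loan_id=3: ✓ → 350
loan_id=4: ✗
loan_id=5: ✗
loan_id=6: ✓ → 249
loan_id=7: ✗
loan_id=8: ✗
loan_id=9: ✗
loan_id=10: ✓ → 128
loan_id=11: ✗
loan_id=12: ✗
loan_id=13: ✗
loan_id=14: ✗
balance_sum = 115 + 350 + 249 + 128 = 842
—
[rate_bp_min: rate_bp > 622]
loan_id=1: ✓ → 116
loan_id=2: ✓ → 115
loan_id=3: ✓ → 350
loan_id=4: ✓ → 306
loan_id=5: ✓ → 203
loan_id=6: ✓ → 249
loan_id=7: ✗
loan_id=8: ✓ → 234
loan_id=9: ✓ → 300
loan_id=10: ✗
loan_id=11: ✓ → 315
loan_id=12: ✓ → 194
loan_id=13: ✓ → 26
loan_id=14: ✓ → 19
rate_bp_min = MIN(116, 115, 350, 306, 203, 249, 234, 300, 315, 194, 26, 19) = 19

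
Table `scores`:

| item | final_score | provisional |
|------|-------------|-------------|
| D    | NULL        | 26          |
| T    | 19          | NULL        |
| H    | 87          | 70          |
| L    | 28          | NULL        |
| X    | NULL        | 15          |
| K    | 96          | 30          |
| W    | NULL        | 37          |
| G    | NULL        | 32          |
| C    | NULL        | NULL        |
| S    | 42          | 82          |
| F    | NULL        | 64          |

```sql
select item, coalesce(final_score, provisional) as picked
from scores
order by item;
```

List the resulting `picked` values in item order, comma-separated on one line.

item=C: final_score=NULL, provisional=NULL (all NULL) → NULL
item=D: final_score=NULL, provisional=26 → 26
item=F: final_score=NULL, provisional=64 → 64
item=G: final_score=NULL, provisional=32 → 32
item=H: final_score=87 → 87
item=K: final_score=96 → 96
item=L: final_score=28 → 28
item=S: final_score=42 → 42
item=T: final_score=19 → 19
item=W: final_score=NULL, provisional=37 → 37
item=X: final_score=NULL, provisional=15 → 15

NULL, 26, 64, 32, 87, 96, 28, 42, 19, 37, 15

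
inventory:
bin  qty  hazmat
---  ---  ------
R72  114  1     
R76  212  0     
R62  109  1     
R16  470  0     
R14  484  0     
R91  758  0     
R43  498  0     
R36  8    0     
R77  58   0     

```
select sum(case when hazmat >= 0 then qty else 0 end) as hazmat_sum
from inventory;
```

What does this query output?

2711

bin=R72: ✓ → 114
bin=R76: ✓ → 212
bin=R62: ✓ → 109
bin=R16: ✓ → 470
bin=R14: ✓ → 484
bin=R91: ✓ → 758
bin=R43: ✓ → 498
bin=R36: ✓ → 8
bin=R77: ✓ → 58
hazmat_sum = 114 + 212 + 109 + 470 + 484 + 758 + 498 + 8 + 58 = 2711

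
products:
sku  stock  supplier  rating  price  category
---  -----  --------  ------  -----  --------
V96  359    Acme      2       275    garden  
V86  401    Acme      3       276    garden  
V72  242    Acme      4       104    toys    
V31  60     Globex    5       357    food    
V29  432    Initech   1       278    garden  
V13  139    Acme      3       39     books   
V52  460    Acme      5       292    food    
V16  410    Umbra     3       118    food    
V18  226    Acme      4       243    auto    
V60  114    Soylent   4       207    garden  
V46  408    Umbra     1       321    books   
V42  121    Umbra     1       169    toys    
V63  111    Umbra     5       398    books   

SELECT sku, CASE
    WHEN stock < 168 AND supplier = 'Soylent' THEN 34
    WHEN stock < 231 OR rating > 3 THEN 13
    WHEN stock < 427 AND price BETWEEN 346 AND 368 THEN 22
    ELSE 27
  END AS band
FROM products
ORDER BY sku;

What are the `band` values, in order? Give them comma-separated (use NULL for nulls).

sku=V13: stock < 231 OR rating > 3 → 13
sku=V16: ELSE → 27
sku=V18: stock < 231 OR rating > 3 → 13
sku=V29: ELSE → 27
sku=V31: stock < 231 OR rating > 3 → 13
sku=V42: stock < 231 OR rating > 3 → 13
sku=V46: ELSE → 27
sku=V52: stock < 231 OR rating > 3 → 13
sku=V60: stock < 168 AND supplier = 'Soylent' → 34
sku=V63: stock < 231 OR rating > 3 → 13
sku=V72: stock < 231 OR rating > 3 → 13
sku=V86: ELSE → 27
sku=V96: ELSE → 27

13, 27, 13, 27, 13, 13, 27, 13, 34, 13, 13, 27, 27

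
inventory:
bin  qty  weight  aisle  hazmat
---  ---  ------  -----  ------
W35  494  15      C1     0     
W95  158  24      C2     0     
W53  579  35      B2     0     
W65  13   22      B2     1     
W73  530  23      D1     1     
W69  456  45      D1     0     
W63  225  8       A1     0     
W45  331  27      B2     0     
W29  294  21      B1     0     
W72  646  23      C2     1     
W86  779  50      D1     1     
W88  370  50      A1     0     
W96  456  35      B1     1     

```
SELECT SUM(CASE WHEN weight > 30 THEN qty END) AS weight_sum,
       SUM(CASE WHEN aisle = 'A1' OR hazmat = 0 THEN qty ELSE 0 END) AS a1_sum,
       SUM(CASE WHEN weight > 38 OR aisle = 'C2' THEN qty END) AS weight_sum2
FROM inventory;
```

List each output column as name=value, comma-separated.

weight_sum=2640, a1_sum=2907, weight_sum2=2409

[weight_sum: weight > 30]
bin=W35: ✗
bin=W95: ✗
bin=W53: ✓ → 579
bin=W65: ✗
bin=W73: ✗
bin=W69: ✓ → 456
bin=W63: ✗
bin=W45: ✗
bin=W29: ✗
bin=W72: ✗
bin=W86: ✓ → 779
bin=W88: ✓ → 370
bin=W96: ✓ → 456
weight_sum = 579 + 456 + 779 + 370 + 456 = 2640
—
[a1_sum: aisle = 'A1' OR hazmat = 0]
bin=W35: ✓ → 494
bin=W95: ✓ → 158
bin=W53: ✓ → 579
bin=W65: ✗
bin=W73: ✗
bin=W69: ✓ → 456
bin=W63: ✓ → 225
bin=W45: ✓ → 331
bin=W29: ✓ → 294
bin=W72: ✗
bin=W86: ✗
bin=W88: ✓ → 370
bin=W96: ✗
a1_sum = 494 + 158 + 579 + 456 + 225 + 331 + 294 + 370 = 2907
—
[weight_sum2: weight > 38 OR aisle = 'C2']
bin=W35: ✗
bin=W95: ✓ → 158
bin=W53: ✗
bin=W65: ✗
bin=W73: ✗
bin=W69: ✓ → 456
bin=W63: ✗
bin=W45: ✗
bin=W29: ✗
bin=W72: ✓ → 646
bin=W86: ✓ → 779
bin=W88: ✓ → 370
bin=W96: ✗
weight_sum2 = 158 + 456 + 646 + 779 + 370 = 2409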